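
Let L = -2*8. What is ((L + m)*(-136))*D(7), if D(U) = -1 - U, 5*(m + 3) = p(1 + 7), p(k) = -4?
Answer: -107712/5 ≈ -21542.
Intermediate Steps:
m = -19/5 (m = -3 + (⅕)*(-4) = -3 - ⅘ = -19/5 ≈ -3.8000)
L = -16
((L + m)*(-136))*D(7) = ((-16 - 19/5)*(-136))*(-1 - 1*7) = (-99/5*(-136))*(-1 - 7) = (13464/5)*(-8) = -107712/5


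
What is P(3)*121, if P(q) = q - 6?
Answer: -363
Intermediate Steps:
P(q) = -6 + q
P(3)*121 = (-6 + 3)*121 = -3*121 = -363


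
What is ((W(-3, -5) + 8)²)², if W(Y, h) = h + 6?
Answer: 6561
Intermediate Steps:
W(Y, h) = 6 + h
((W(-3, -5) + 8)²)² = (((6 - 5) + 8)²)² = ((1 + 8)²)² = (9²)² = 81² = 6561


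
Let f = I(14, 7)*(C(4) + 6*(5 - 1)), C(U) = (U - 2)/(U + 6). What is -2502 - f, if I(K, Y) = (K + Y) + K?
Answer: -3349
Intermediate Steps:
I(K, Y) = Y + 2*K
C(U) = (-2 + U)/(6 + U)
f = 847 (f = (7 + 2*14)*((-2 + 4)/(6 + 4) + 6*(5 - 1)) = (7 + 28)*(2/10 + 6*4) = 35*((⅒)*2 + 24) = 35*(⅕ + 24) = 35*(121/5) = 847)
-2502 - f = -2502 - 1*847 = -2502 - 847 = -3349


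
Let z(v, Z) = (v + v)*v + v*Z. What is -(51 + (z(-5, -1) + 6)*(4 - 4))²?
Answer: -2601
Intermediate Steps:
z(v, Z) = 2*v² + Z*v (z(v, Z) = (2*v)*v + Z*v = 2*v² + Z*v)
-(51 + (z(-5, -1) + 6)*(4 - 4))² = -(51 + (-5*(-1 + 2*(-5)) + 6)*(4 - 4))² = -(51 + (-5*(-1 - 10) + 6)*0)² = -(51 + (-5*(-11) + 6)*0)² = -(51 + (55 + 6)*0)² = -(51 + 61*0)² = -(51 + 0)² = -1*51² = -1*2601 = -2601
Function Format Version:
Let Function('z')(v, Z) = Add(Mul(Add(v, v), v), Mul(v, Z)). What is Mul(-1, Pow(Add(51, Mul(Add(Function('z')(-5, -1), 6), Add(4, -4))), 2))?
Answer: -2601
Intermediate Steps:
Function('z')(v, Z) = Add(Mul(2, Pow(v, 2)), Mul(Z, v)) (Function('z')(v, Z) = Add(Mul(Mul(2, v), v), Mul(Z, v)) = Add(Mul(2, Pow(v, 2)), Mul(Z, v)))
Mul(-1, Pow(Add(51, Mul(Add(Function('z')(-5, -1), 6), Add(4, -4))), 2)) = Mul(-1, Pow(Add(51, Mul(Add(Mul(-5, Add(-1, Mul(2, -5))), 6), Add(4, -4))), 2)) = Mul(-1, Pow(Add(51, Mul(Add(Mul(-5, Add(-1, -10)), 6), 0)), 2)) = Mul(-1, Pow(Add(51, Mul(Add(Mul(-5, -11), 6), 0)), 2)) = Mul(-1, Pow(Add(51, Mul(Add(55, 6), 0)), 2)) = Mul(-1, Pow(Add(51, Mul(61, 0)), 2)) = Mul(-1, Pow(Add(51, 0), 2)) = Mul(-1, Pow(51, 2)) = Mul(-1, 2601) = -2601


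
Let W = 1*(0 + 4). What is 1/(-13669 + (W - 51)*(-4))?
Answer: -1/13481 ≈ -7.4178e-5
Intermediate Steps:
W = 4 (W = 1*4 = 4)
1/(-13669 + (W - 51)*(-4)) = 1/(-13669 + (4 - 51)*(-4)) = 1/(-13669 - 47*(-4)) = 1/(-13669 + 188) = 1/(-13481) = -1/13481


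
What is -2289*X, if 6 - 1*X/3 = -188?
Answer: -1332198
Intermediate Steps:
X = 582 (X = 18 - 3*(-188) = 18 + 564 = 582)
-2289*X = -2289*582 = -1332198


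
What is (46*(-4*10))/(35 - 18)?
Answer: -1840/17 ≈ -108.24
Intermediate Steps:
(46*(-4*10))/(35 - 18) = (46*(-40))/17 = -1840*1/17 = -1840/17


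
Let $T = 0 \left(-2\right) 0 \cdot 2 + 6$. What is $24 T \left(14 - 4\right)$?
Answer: $1440$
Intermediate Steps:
$T = 6$ ($T = 0 \cdot 0 \cdot 2 + 6 = 0 \cdot 0 + 6 = 0 + 6 = 6$)
$24 T \left(14 - 4\right) = 24 \cdot 6 \left(14 - 4\right) = 144 \cdot 10 = 1440$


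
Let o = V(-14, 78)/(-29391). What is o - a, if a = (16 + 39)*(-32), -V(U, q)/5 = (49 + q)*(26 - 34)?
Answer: 51723080/29391 ≈ 1759.8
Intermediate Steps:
V(U, q) = 1960 + 40*q (V(U, q) = -5*(49 + q)*(26 - 34) = -5*(49 + q)*(-8) = -5*(-392 - 8*q) = 1960 + 40*q)
a = -1760 (a = 55*(-32) = -1760)
o = -5080/29391 (o = (1960 + 40*78)/(-29391) = (1960 + 3120)*(-1/29391) = 5080*(-1/29391) = -5080/29391 ≈ -0.17284)
o - a = -5080/29391 - 1*(-1760) = -5080/29391 + 1760 = 51723080/29391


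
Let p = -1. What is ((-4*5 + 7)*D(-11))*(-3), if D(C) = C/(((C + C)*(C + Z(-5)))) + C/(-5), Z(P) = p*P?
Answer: 1651/20 ≈ 82.550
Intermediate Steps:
Z(P) = -P
D(C) = 1/(2*(5 + C)) - C/5 (D(C) = C/(((C + C)*(C - 1*(-5)))) + C/(-5) = C/(((2*C)*(C + 5))) + C*(-⅕) = C/(((2*C)*(5 + C))) - C/5 = C/((2*C*(5 + C))) - C/5 = C*(1/(2*C*(5 + C))) - C/5 = 1/(2*(5 + C)) - C/5)
((-4*5 + 7)*D(-11))*(-3) = ((-4*5 + 7)*((½ - 1*(-11) - ⅕*(-11)²)/(5 - 11)))*(-3) = ((-20 + 7)*((½ + 11 - ⅕*121)/(-6)))*(-3) = -(-13)*(½ + 11 - 121/5)/6*(-3) = -(-13)*(-127)/(6*10)*(-3) = -13*127/60*(-3) = -1651/60*(-3) = 1651/20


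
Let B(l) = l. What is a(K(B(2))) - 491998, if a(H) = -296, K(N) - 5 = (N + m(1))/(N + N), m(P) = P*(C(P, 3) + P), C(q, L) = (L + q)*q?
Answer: -492294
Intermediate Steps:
C(q, L) = q*(L + q)
m(P) = P*(P + P*(3 + P)) (m(P) = P*(P*(3 + P) + P) = P*(P + P*(3 + P)))
K(N) = 5 + (5 + N)/(2*N) (K(N) = 5 + (N + 1²*(4 + 1))/(N + N) = 5 + (N + 1*5)/((2*N)) = 5 + (N + 5)*(1/(2*N)) = 5 + (5 + N)*(1/(2*N)) = 5 + (5 + N)/(2*N))
a(K(B(2))) - 491998 = -296 - 491998 = -492294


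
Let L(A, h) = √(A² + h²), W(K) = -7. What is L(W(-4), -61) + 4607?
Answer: 4607 + √3770 ≈ 4668.4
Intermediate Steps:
L(W(-4), -61) + 4607 = √((-7)² + (-61)²) + 4607 = √(49 + 3721) + 4607 = √3770 + 4607 = 4607 + √3770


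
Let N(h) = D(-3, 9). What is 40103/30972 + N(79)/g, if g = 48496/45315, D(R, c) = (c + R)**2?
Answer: 1639709299/46938066 ≈ 34.933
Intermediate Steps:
D(R, c) = (R + c)**2
g = 48496/45315 (g = 48496*(1/45315) = 48496/45315 ≈ 1.0702)
N(h) = 36 (N(h) = (-3 + 9)**2 = 6**2 = 36)
40103/30972 + N(79)/g = 40103/30972 + 36/(48496/45315) = 40103*(1/30972) + 36*(45315/48496) = 40103/30972 + 407835/12124 = 1639709299/46938066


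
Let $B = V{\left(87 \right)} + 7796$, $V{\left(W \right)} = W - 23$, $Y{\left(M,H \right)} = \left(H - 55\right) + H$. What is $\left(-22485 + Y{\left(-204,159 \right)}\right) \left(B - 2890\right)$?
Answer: $-110443340$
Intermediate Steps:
$Y{\left(M,H \right)} = -55 + 2 H$ ($Y{\left(M,H \right)} = \left(-55 + H\right) + H = -55 + 2 H$)
$V{\left(W \right)} = -23 + W$
$B = 7860$ ($B = \left(-23 + 87\right) + 7796 = 64 + 7796 = 7860$)
$\left(-22485 + Y{\left(-204,159 \right)}\right) \left(B - 2890\right) = \left(-22485 + \left(-55 + 2 \cdot 159\right)\right) \left(7860 - 2890\right) = \left(-22485 + \left(-55 + 318\right)\right) 4970 = \left(-22485 + 263\right) 4970 = \left(-22222\right) 4970 = -110443340$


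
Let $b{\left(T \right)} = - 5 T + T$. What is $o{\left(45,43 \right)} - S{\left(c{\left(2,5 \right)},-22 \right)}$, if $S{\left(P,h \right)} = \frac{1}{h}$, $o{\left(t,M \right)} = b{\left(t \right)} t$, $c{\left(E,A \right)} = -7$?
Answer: $- \frac{178199}{22} \approx -8100.0$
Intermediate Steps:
$b{\left(T \right)} = - 4 T$
$o{\left(t,M \right)} = - 4 t^{2}$ ($o{\left(t,M \right)} = - 4 t t = - 4 t^{2}$)
$o{\left(45,43 \right)} - S{\left(c{\left(2,5 \right)},-22 \right)} = - 4 \cdot 45^{2} - \frac{1}{-22} = \left(-4\right) 2025 - - \frac{1}{22} = -8100 + \frac{1}{22} = - \frac{178199}{22}$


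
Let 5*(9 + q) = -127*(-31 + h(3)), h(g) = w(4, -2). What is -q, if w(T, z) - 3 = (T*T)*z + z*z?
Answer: -7067/5 ≈ -1413.4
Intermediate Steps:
w(T, z) = 3 + z**2 + z*T**2 (w(T, z) = 3 + ((T*T)*z + z*z) = 3 + (T**2*z + z**2) = 3 + (z*T**2 + z**2) = 3 + (z**2 + z*T**2) = 3 + z**2 + z*T**2)
h(g) = -25 (h(g) = 3 + (-2)**2 - 2*4**2 = 3 + 4 - 2*16 = 3 + 4 - 32 = -25)
q = 7067/5 (q = -9 + (-127*(-31 - 25))/5 = -9 + (-127*(-56))/5 = -9 + (1/5)*7112 = -9 + 7112/5 = 7067/5 ≈ 1413.4)
-q = -1*7067/5 = -7067/5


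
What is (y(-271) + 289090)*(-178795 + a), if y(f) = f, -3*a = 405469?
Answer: -90675110142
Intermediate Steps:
a = -405469/3 (a = -1/3*405469 = -405469/3 ≈ -1.3516e+5)
(y(-271) + 289090)*(-178795 + a) = (-271 + 289090)*(-178795 - 405469/3) = 288819*(-941854/3) = -90675110142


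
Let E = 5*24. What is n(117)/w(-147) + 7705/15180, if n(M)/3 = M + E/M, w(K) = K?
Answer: -159853/84084 ≈ -1.9011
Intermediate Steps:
E = 120
n(M) = 3*M + 360/M (n(M) = 3*(M + 120/M) = 3*M + 360/M)
n(117)/w(-147) + 7705/15180 = (3*117 + 360/117)/(-147) + 7705/15180 = (351 + 360*(1/117))*(-1/147) + 7705*(1/15180) = (351 + 40/13)*(-1/147) + 67/132 = (4603/13)*(-1/147) + 67/132 = -4603/1911 + 67/132 = -159853/84084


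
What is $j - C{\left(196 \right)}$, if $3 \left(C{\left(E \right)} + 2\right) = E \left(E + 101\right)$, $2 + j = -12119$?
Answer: $-31523$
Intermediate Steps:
$j = -12121$ ($j = -2 - 12119 = -12121$)
$C{\left(E \right)} = -2 + \frac{E \left(101 + E\right)}{3}$ ($C{\left(E \right)} = -2 + \frac{E \left(E + 101\right)}{3} = -2 + \frac{E \left(101 + E\right)}{3}$)
$j - C{\left(196 \right)} = -12121 - \left(-2 + \frac{196^{2}}{3} + \frac{101}{3} \cdot 196\right) = -12121 - \left(-2 + \frac{1}{3} \cdot 38416 + \frac{19796}{3}\right) = -12121 - \left(-2 + \frac{38416}{3} + \frac{19796}{3}\right) = -12121 - 19402 = -31523$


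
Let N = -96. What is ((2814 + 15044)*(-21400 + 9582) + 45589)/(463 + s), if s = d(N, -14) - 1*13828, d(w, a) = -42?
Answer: 211000255/13407 ≈ 15738.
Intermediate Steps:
s = -13870 (s = -42 - 1*13828 = -42 - 13828 = -13870)
((2814 + 15044)*(-21400 + 9582) + 45589)/(463 + s) = ((2814 + 15044)*(-21400 + 9582) + 45589)/(463 - 13870) = (17858*(-11818) + 45589)/(-13407) = (-211045844 + 45589)*(-1/13407) = -211000255*(-1/13407) = 211000255/13407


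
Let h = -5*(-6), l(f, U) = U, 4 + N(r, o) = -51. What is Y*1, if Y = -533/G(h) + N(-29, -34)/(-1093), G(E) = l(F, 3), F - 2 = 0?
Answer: -582404/3279 ≈ -177.62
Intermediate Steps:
F = 2 (F = 2 + 0 = 2)
N(r, o) = -55 (N(r, o) = -4 - 51 = -55)
h = 30
G(E) = 3
Y = -582404/3279 (Y = -533/3 - 55/(-1093) = -533*⅓ - 55*(-1/1093) = -533/3 + 55/1093 = -582404/3279 ≈ -177.62)
Y*1 = -582404/3279*1 = -582404/3279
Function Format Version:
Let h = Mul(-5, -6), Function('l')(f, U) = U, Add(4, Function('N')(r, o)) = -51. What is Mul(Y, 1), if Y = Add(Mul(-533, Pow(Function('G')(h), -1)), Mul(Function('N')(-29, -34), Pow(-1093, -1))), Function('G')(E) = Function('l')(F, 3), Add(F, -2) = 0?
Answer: Rational(-582404, 3279) ≈ -177.62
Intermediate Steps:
F = 2 (F = Add(2, 0) = 2)
Function('N')(r, o) = -55 (Function('N')(r, o) = Add(-4, -51) = -55)
h = 30
Function('G')(E) = 3
Y = Rational(-582404, 3279) (Y = Add(Mul(-533, Pow(3, -1)), Mul(-55, Pow(-1093, -1))) = Add(Mul(-533, Rational(1, 3)), Mul(-55, Rational(-1, 1093))) = Add(Rational(-533, 3), Rational(55, 1093)) = Rational(-582404, 3279) ≈ -177.62)
Mul(Y, 1) = Mul(Rational(-582404, 3279), 1) = Rational(-582404, 3279)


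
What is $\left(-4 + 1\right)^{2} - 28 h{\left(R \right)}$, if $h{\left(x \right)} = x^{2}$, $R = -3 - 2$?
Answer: $-691$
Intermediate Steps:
$R = -5$
$\left(-4 + 1\right)^{2} - 28 h{\left(R \right)} = \left(-4 + 1\right)^{2} - 28 \left(-5\right)^{2} = \left(-3\right)^{2} - 700 = 9 - 700 = -691$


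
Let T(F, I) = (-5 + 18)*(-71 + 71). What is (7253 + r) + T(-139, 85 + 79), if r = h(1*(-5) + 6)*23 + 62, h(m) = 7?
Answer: 7476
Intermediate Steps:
T(F, I) = 0 (T(F, I) = 13*0 = 0)
r = 223 (r = 7*23 + 62 = 161 + 62 = 223)
(7253 + r) + T(-139, 85 + 79) = (7253 + 223) + 0 = 7476 + 0 = 7476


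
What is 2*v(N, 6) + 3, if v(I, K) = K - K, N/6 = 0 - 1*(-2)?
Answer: 3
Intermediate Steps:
N = 12 (N = 6*(0 - 1*(-2)) = 6*(0 + 2) = 6*2 = 12)
v(I, K) = 0
2*v(N, 6) + 3 = 2*0 + 3 = 0 + 3 = 3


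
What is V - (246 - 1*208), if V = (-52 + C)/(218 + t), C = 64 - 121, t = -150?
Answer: -2693/68 ≈ -39.603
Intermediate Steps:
C = -57
V = -109/68 (V = (-52 - 57)/(218 - 150) = -109/68 ≈ -1.6029)
V - (246 - 1*208) = -109/68 - (246 - 1*208) = -109/68 - (246 - 208) = -109/68 - 1*38 = -109/68 - 38 = -2693/68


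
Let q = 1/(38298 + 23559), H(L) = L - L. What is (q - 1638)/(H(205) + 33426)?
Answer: -101321765/2067632082 ≈ -0.049004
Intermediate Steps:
H(L) = 0
q = 1/61857 ≈ 1.6166e-5
(q - 1638)/(H(205) + 33426) = (1/61857 - 1638)/(0 + 33426) = -101321765/61857/33426 = -101321765/61857*1/33426 = -101321765/2067632082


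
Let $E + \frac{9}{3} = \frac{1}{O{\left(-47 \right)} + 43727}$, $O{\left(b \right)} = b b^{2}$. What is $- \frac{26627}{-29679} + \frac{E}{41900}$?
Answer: $\frac{22347343882523}{24910795603200} \approx 0.89709$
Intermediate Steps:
$O{\left(b \right)} = b^{3}$
$E = - \frac{180289}{60096}$ ($E = -3 + \frac{1}{\left(-47\right)^{3} + 43727} = -3 + \frac{1}{-103823 + 43727} = -3 + \frac{1}{-60096} = -3 - \frac{1}{60096} = - \frac{180289}{60096} \approx -3.0$)
$- \frac{26627}{-29679} + \frac{E}{41900} = - \frac{26627}{-29679} - \frac{180289}{60096 \cdot 41900} = \left(-26627\right) \left(- \frac{1}{29679}\right) - \frac{180289}{2518022400} = \frac{26627}{29679} - \frac{180289}{2518022400} = \frac{22347343882523}{24910795603200}$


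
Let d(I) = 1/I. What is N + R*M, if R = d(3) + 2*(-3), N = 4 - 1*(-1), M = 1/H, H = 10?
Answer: 133/30 ≈ 4.4333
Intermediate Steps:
d(I) = 1/I
M = 1/10 ≈ 0.10000
N = 5 (N = 4 + 1 = 5)
R = -17/3 (R = 1/3 + 2*(-3) = 1/3 - 6 = -17/3 ≈ -5.6667)
N + R*M = 5 - 17/3*1/10 = 5 - 17/30 = 133/30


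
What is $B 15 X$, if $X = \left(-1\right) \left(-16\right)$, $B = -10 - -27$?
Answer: $4080$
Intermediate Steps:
$B = 17$ ($B = -10 + 27 = 17$)
$X = 16$
$B 15 X = 17 \cdot 15 \cdot 16 = 255 \cdot 16 = 4080$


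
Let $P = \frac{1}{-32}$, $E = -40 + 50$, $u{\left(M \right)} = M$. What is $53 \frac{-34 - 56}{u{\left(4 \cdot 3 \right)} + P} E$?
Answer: $- \frac{1526400}{383} \approx -3985.4$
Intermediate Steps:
$E = 10$
$P = - \frac{1}{32} \approx -0.03125$
$53 \frac{-34 - 56}{u{\left(4 \cdot 3 \right)} + P} E = 53 \frac{-34 - 56}{4 \cdot 3 - \frac{1}{32}} \cdot 10 = 53 \left(- \frac{90}{12 - \frac{1}{32}}\right) 10 = 53 \left(- \frac{90}{\frac{383}{32}}\right) 10 = 53 \left(\left(-90\right) \frac{32}{383}\right) 10 = 53 \left(- \frac{2880}{383}\right) 10 = \left(- \frac{152640}{383}\right) 10 = - \frac{1526400}{383}$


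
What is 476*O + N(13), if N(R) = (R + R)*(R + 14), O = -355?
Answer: -168278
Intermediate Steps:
N(R) = 2*R*(14 + R) (N(R) = (2*R)*(14 + R) = 2*R*(14 + R))
476*O + N(13) = 476*(-355) + 2*13*(14 + 13) = -168980 + 2*13*27 = -168980 + 702 = -168278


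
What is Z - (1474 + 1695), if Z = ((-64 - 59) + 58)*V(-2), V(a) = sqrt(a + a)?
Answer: -3169 - 130*I ≈ -3169.0 - 130.0*I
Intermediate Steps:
V(a) = sqrt(2)*sqrt(a) (V(a) = sqrt(2*a) = sqrt(2)*sqrt(a))
Z = -130*I (Z = ((-64 - 59) + 58)*(sqrt(2)*sqrt(-2)) = (-123 + 58)*(sqrt(2)*(I*sqrt(2))) = -130*I ≈ -130.0*I)
Z - (1474 + 1695) = -130*I - (1474 + 1695) = -130*I - 1*3169 = -130*I - 3169 = -3169 - 130*I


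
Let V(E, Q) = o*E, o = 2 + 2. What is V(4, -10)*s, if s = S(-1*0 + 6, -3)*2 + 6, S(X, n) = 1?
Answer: 128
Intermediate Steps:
o = 4
V(E, Q) = 4*E
s = 8 (s = 1*2 + 6 = 2 + 6 = 8)
V(4, -10)*s = (4*4)*8 = 16*8 = 128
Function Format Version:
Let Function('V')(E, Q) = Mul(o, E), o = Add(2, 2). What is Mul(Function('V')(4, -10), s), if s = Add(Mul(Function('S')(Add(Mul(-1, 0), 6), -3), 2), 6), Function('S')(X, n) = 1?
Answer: 128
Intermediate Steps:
o = 4
Function('V')(E, Q) = Mul(4, E)
s = 8 (s = Add(Mul(1, 2), 6) = Add(2, 6) = 8)
Mul(Function('V')(4, -10), s) = Mul(Mul(4, 4), 8) = Mul(16, 8) = 128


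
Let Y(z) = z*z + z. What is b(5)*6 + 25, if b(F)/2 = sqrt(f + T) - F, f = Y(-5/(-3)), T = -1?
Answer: -35 + 4*sqrt(31) ≈ -12.729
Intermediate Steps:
Y(z) = z + z**2 (Y(z) = z**2 + z = z + z**2)
f = 40/9 (f = (-5/(-3))*(1 - 5/(-3)) = (-5*(-1/3))*(1 - 5*(-1/3)) = 5*(1 + 5/3)/3 = (5/3)*(8/3) = 40/9 ≈ 4.4444)
b(F) = -2*F + 2*sqrt(31)/3 (b(F) = 2*(sqrt(40/9 - 1) - F) = 2*(sqrt(31/9) - F) = 2*(sqrt(31)/3 - F) = 2*(-F + sqrt(31)/3) = -2*F + 2*sqrt(31)/3)
b(5)*6 + 25 = (-2*5 + 2*sqrt(31)/3)*6 + 25 = (-10 + 2*sqrt(31)/3)*6 + 25 = (-60 + 4*sqrt(31)) + 25 = -35 + 4*sqrt(31)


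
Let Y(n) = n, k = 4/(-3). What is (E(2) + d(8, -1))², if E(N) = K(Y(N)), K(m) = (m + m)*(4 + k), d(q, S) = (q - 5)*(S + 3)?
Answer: 2500/9 ≈ 277.78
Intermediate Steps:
k = -4/3 (k = 4*(-⅓) = -4/3 ≈ -1.3333)
d(q, S) = (-5 + q)*(3 + S)
K(m) = 16*m/3 (K(m) = (m + m)*(4 - 4/3) = (2*m)*(8/3) = 16*m/3)
E(N) = 16*N/3
(E(2) + d(8, -1))² = ((16/3)*2 + (-15 - 5*(-1) + 3*8 - 1*8))² = (32/3 + (-15 + 5 + 24 - 8))² = (32/3 + 6)² = (50/3)² = 2500/9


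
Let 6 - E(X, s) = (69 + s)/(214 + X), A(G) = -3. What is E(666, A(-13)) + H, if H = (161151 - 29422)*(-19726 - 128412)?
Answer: -780562823843/40 ≈ -1.9514e+10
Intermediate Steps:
E(X, s) = 6 - (69 + s)/(214 + X)
H = -19514070602 (H = 131729*(-148138) = -19514070602)
E(666, A(-13)) + H = (1215 - 1*(-3) + 6*666)/(214 + 666) - 19514070602 = (1215 + 3 + 3996)/880 - 19514070602 = (1/880)*5214 - 19514070602 = 237/40 - 19514070602 = -780562823843/40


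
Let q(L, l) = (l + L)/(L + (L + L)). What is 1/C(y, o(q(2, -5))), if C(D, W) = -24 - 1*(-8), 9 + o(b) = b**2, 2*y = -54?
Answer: -1/16 ≈ -0.062500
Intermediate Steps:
q(L, l) = (L + l)/(3*L) (q(L, l) = (L + l)/(L + 2*L) = (L + l)/((3*L)) = (L + l)*(1/(3*L)) = (L + l)/(3*L))
y = -27 (y = (1/2)*(-54) = -27)
o(b) = -9 + b**2
C(D, W) = -16 (C(D, W) = -24 + 8 = -16)
1/C(y, o(q(2, -5))) = 1/(-16) = -1/16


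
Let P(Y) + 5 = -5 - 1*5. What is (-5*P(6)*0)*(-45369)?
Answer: 0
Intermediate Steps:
P(Y) = -15 (P(Y) = -5 + (-5 - 1*5) = -5 + (-5 - 5) = -5 - 10 = -15)
(-5*P(6)*0)*(-45369) = (-5*(-15)*0)*(-45369) = (75*0)*(-45369) = 0*(-45369) = 0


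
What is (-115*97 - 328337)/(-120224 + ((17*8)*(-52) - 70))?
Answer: 169746/63683 ≈ 2.6655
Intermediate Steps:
(-115*97 - 328337)/(-120224 + ((17*8)*(-52) - 70)) = (-11155 - 328337)/(-120224 + (136*(-52) - 70)) = -339492/(-120224 + (-7072 - 70)) = -339492/(-120224 - 7142) = -339492/(-127366) = -339492*(-1/127366) = 169746/63683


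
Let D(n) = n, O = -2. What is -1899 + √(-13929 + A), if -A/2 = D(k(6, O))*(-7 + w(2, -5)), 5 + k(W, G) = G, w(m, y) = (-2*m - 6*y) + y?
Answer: -1899 + I*√13733 ≈ -1899.0 + 117.19*I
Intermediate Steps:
w(m, y) = -5*y - 2*m (w(m, y) = (-6*y - 2*m) + y = -5*y - 2*m)
k(W, G) = -5 + G
A = 196 (A = -2*(-5 - 2)*(-7 + (-5*(-5) - 2*2)) = -(-14)*(-7 + (25 - 4)) = -(-14)*(-7 + 21) = -(-14)*14 = -2*(-98) = 196)
-1899 + √(-13929 + A) = -1899 + √(-13929 + 196) = -1899 + √(-13733) = -1899 + I*√13733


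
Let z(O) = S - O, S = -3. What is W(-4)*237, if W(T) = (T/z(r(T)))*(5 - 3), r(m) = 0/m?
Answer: 632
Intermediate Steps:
r(m) = 0
z(O) = -3 - O
W(T) = -2*T/3 (W(T) = (T/(-3 - 1*0))*(5 - 3) = (T/(-3 + 0))*2 = (T/(-3))*2 = (T*(-⅓))*2 = -T/3*2 = -2*T/3)
W(-4)*237 = -⅔*(-4)*237 = (8/3)*237 = 632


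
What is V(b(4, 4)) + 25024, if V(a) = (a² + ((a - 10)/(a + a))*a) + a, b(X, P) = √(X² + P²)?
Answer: 25051 + 6*√2 ≈ 25060.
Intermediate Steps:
b(X, P) = √(P² + X²)
V(a) = -5 + a² + 3*a/2 (V(a) = (a² + ((-10 + a)/((2*a)))*a) + a = (a² + ((-10 + a)*(1/(2*a)))*a) + a = (a² + ((-10 + a)/(2*a))*a) + a = (a² + (-5 + a/2)) + a = (-5 + a² + a/2) + a = -5 + a² + 3*a/2)
V(b(4, 4)) + 25024 = (-5 + (√(4² + 4²))² + 3*√(4² + 4²)/2) + 25024 = (-5 + (√(16 + 16))² + 3*√(16 + 16)/2) + 25024 = (-5 + (√32)² + 3*√32/2) + 25024 = (-5 + (4*√2)² + 3*(4*√2)/2) + 25024 = (-5 + 32 + 6*√2) + 25024 = (27 + 6*√2) + 25024 = 25051 + 6*√2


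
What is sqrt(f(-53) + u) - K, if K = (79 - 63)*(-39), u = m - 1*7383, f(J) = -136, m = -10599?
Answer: 624 + I*sqrt(18118) ≈ 624.0 + 134.6*I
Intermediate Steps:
u = -17982 (u = -10599 - 1*7383 = -10599 - 7383 = -17982)
K = -624 (K = 16*(-39) = -624)
sqrt(f(-53) + u) - K = sqrt(-136 - 17982) - 1*(-624) = sqrt(-18118) + 624 = I*sqrt(18118) + 624 = 624 + I*sqrt(18118)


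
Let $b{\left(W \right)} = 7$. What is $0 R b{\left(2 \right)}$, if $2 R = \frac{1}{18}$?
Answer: $0$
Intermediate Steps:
$R = \frac{1}{36}$ ($R = \frac{1}{2 \cdot 18} = \frac{1}{2} \cdot \frac{1}{18} = \frac{1}{36} \approx 0.027778$)
$0 R b{\left(2 \right)} = 0 \cdot \frac{1}{36} \cdot 7 = 0 \cdot 7 = 0$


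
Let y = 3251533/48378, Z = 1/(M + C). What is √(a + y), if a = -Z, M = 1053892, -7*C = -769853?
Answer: √2630635920327277649270/6256194582 ≈ 8.1982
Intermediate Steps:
C = 109979 (C = -⅐*(-769853) = 109979)
Z = 1/1163871 (Z = 1/(1053892 + 109979) = 1/1163871 ≈ 8.5920e-7)
y = 3251533/48378 (y = 3251533*(1/48378) = 3251533/48378 ≈ 67.211)
a = -1/1163871 (a = -1*1/1163871 = -1/1163871 ≈ -8.5920e-7)
√(a + y) = √(-1/1163871 + 3251533/48378) = √(1261454971955/18768583746) = √2630635920327277649270/6256194582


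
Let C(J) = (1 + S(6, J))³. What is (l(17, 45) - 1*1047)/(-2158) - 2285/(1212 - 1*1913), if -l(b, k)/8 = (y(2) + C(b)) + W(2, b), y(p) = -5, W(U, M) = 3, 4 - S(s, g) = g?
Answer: -4036863/1512758 ≈ -2.6685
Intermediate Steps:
S(s, g) = 4 - g
C(J) = (5 - J)³ (C(J) = (1 + (4 - J))³ = (5 - J)³)
l(b, k) = 16 + 8*(-5 + b)³ (l(b, k) = -8*((-5 - (-5 + b)³) + 3) = -8*(-2 - (-5 + b)³) = 16 + 8*(-5 + b)³)
(l(17, 45) - 1*1047)/(-2158) - 2285/(1212 - 1*1913) = ((16 + 8*(-5 + 17)³) - 1*1047)/(-2158) - 2285/(1212 - 1*1913) = ((16 + 8*12³) - 1047)*(-1/2158) - 2285/(1212 - 1913) = ((16 + 8*1728) - 1047)*(-1/2158) - 2285/(-701) = ((16 + 13824) - 1047)*(-1/2158) - 2285*(-1/701) = (13840 - 1047)*(-1/2158) + 2285/701 = 12793*(-1/2158) + 2285/701 = -12793/2158 + 2285/701 = -4036863/1512758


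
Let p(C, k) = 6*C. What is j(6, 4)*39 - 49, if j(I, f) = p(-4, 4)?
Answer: -985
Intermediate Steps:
j(I, f) = -24 (j(I, f) = 6*(-4) = -24)
j(6, 4)*39 - 49 = -24*39 - 49 = -936 - 49 = -985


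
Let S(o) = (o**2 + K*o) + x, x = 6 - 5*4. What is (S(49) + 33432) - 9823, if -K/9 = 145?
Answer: -37949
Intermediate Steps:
K = -1305 (K = -9*145 = -1305)
x = -14 (x = 6 - 20 = -14)
S(o) = -14 + o**2 - 1305*o (S(o) = (o**2 - 1305*o) - 14 = -14 + o**2 - 1305*o)
(S(49) + 33432) - 9823 = ((-14 + 49**2 - 1305*49) + 33432) - 9823 = ((-14 + 2401 - 63945) + 33432) - 9823 = (-61558 + 33432) - 9823 = -28126 - 9823 = -37949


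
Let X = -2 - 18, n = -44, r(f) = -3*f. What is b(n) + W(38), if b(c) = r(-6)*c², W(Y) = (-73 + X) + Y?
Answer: 34793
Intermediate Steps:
X = -20
W(Y) = -93 + Y (W(Y) = (-73 - 20) + Y = -93 + Y)
b(c) = 18*c² (b(c) = (-3*(-6))*c² = 18*c²)
b(n) + W(38) = 18*(-44)² + (-93 + 38) = 18*1936 - 55 = 34848 - 55 = 34793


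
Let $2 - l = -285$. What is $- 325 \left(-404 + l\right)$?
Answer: $38025$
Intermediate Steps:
$l = 287$ ($l = 2 - -285 = 2 + 285 = 287$)
$- 325 \left(-404 + l\right) = - 325 \left(-404 + 287\right) = \left(-325\right) \left(-117\right) = 38025$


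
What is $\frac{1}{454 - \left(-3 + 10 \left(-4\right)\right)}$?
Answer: $\frac{1}{497} \approx 0.0020121$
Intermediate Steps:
$\frac{1}{454 - \left(-3 + 10 \left(-4\right)\right)} = \frac{1}{454 - \left(-3 - 40\right)} = \frac{1}{454 - -43} = \frac{1}{454 + 43} = \frac{1}{497}$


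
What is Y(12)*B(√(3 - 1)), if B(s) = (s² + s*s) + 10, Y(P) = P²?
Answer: 2016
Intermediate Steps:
B(s) = 10 + 2*s² (B(s) = (s² + s²) + 10 = 2*s² + 10 = 10 + 2*s²)
Y(12)*B(√(3 - 1)) = 12²*(10 + 2*(√(3 - 1))²) = 144*(10 + 2*(√2)²) = 144*(10 + 2*2) = 144*(10 + 4) = 144*14 = 2016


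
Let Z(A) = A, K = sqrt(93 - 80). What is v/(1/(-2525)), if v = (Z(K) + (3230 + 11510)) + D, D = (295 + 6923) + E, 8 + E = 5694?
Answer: -69801100 - 2525*sqrt(13) ≈ -6.9810e+7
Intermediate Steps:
E = 5686 (E = -8 + 5694 = 5686)
K = sqrt(13) ≈ 3.6056
D = 12904 (D = (295 + 6923) + 5686 = 7218 + 5686 = 12904)
v = 27644 + sqrt(13) (v = (sqrt(13) + (3230 + 11510)) + 12904 = (sqrt(13) + 14740) + 12904 = (14740 + sqrt(13)) + 12904 = 27644 + sqrt(13) ≈ 27648.)
v/(1/(-2525)) = (27644 + sqrt(13))/(1/(-2525)) = (27644 + sqrt(13))/(-1/2525) = (27644 + sqrt(13))*(-2525) = -69801100 - 2525*sqrt(13)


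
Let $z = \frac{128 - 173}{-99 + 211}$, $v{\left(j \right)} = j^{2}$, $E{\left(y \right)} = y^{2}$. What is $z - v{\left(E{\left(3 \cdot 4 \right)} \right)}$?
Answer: $- \frac{2322477}{112} \approx -20736.0$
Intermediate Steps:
$z = - \frac{45}{112} \approx -0.40179$
$z - v{\left(E{\left(3 \cdot 4 \right)} \right)} = - \frac{45}{112} - \left(\left(3 \cdot 4\right)^{2}\right)^{2} = - \frac{45}{112} - \left(12^{2}\right)^{2} = - \frac{45}{112} - 144^{2} = - \frac{45}{112} - 20736 = - \frac{2322477}{112}$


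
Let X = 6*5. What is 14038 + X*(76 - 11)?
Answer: 15988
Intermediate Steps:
X = 30
14038 + X*(76 - 11) = 14038 + 30*(76 - 11) = 14038 + 30*65 = 14038 + 1950 = 15988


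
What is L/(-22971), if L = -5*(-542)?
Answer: -2710/22971 ≈ -0.11797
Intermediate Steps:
L = 2710
L/(-22971) = 2710/(-22971) = 2710*(-1/22971) = -2710/22971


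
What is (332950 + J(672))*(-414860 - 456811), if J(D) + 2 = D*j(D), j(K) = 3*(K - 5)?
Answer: -1462332703020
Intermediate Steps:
j(K) = -15 + 3*K (j(K) = 3*(-5 + K) = -15 + 3*K)
J(D) = -2 + D*(-15 + 3*D)
(332950 + J(672))*(-414860 - 456811) = (332950 + (-2 + 3*672*(-5 + 672)))*(-414860 - 456811) = (332950 + (-2 + 3*672*667))*(-871671) = (332950 + (-2 + 1344672))*(-871671) = (332950 + 1344670)*(-871671) = 1677620*(-871671) = -1462332703020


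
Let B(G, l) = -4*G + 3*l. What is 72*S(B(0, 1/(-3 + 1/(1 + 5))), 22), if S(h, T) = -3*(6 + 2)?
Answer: -1728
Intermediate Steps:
S(h, T) = -24 (S(h, T) = -3*8 = -24)
72*S(B(0, 1/(-3 + 1/(1 + 5))), 22) = 72*(-24) = -1728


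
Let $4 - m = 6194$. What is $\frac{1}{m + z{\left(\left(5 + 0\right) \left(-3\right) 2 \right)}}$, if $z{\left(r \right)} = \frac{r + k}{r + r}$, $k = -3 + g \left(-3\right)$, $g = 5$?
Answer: $- \frac{5}{30946} \approx -0.00016157$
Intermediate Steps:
$m = -6190$ ($m = 4 - 6194 = -6190$)
$k = -18$ ($k = -3 + 5 \left(-3\right) = -3 - 15 = -18$)
$z{\left(r \right)} = \frac{-18 + r}{2 r}$ ($z{\left(r \right)} = \frac{r - 18}{r + r} = \frac{-18 + r}{2 r}$)
$\frac{1}{m + z{\left(\left(5 + 0\right) \left(-3\right) 2 \right)}} = \frac{1}{-6190 + \frac{-18 + \left(5 + 0\right) \left(-3\right) 2}{2 \left(5 + 0\right) \left(-3\right) 2}} = \frac{1}{-6190 + \frac{-18 + 5 \left(-3\right) 2}{2 \cdot 5 \left(-3\right) 2}} = \frac{1}{-6190 + \frac{-18 - 30}{2 \left(\left(-15\right) 2\right)}} = \frac{1}{-6190 + \frac{-18 - 30}{2 \left(-30\right)}} = \frac{1}{-6190 + \frac{1}{2} \left(- \frac{1}{30}\right) \left(-48\right)} = \frac{1}{-6190 + \frac{4}{5}} = \frac{1}{- \frac{30946}{5}} = - \frac{5}{30946}$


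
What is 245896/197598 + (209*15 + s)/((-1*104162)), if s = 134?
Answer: 12483535645/10291101438 ≈ 1.2130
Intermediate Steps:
245896/197598 + (209*15 + s)/((-1*104162)) = 245896/197598 + (209*15 + 134)/((-1*104162)) = 245896*(1/197598) + (3135 + 134)/(-104162) = 122948/98799 + 3269*(-1/104162) = 122948/98799 - 3269/104162 = 12483535645/10291101438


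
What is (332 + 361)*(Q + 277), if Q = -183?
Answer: 65142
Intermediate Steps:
(332 + 361)*(Q + 277) = (332 + 361)*(-183 + 277) = 693*94 = 65142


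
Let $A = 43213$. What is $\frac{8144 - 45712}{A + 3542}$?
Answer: $- \frac{37568}{46755} \approx -0.80351$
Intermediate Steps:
$\frac{8144 - 45712}{A + 3542} = \frac{8144 - 45712}{43213 + 3542} = - \frac{37568}{46755}$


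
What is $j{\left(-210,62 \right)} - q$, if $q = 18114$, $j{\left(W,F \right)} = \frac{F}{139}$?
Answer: $- \frac{2517784}{139} \approx -18114.0$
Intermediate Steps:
$j{\left(W,F \right)} = \frac{F}{139}$ ($j{\left(W,F \right)} = F \frac{1}{139} = \frac{F}{139}$)
$j{\left(-210,62 \right)} - q = \frac{1}{139} \cdot 62 - 18114 = \frac{62}{139} - 18114 = - \frac{2517784}{139}$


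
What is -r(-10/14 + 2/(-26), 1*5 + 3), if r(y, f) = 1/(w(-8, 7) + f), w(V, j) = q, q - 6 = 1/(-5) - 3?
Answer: -5/54 ≈ -0.092593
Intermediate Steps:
q = 14/5 (q = 6 + (1/(-5) - 3) = 6 + (1*(-1/5) - 3) = 6 + (-1/5 - 3) = 6 - 16/5 = 14/5 ≈ 2.8000)
w(V, j) = 14/5
r(y, f) = 1/(14/5 + f)
-r(-10/14 + 2/(-26), 1*5 + 3) = -5/(14 + 5*(1*5 + 3)) = -5/(14 + 5*(5 + 3)) = -5/(14 + 5*8) = -5/(14 + 40) = -5/54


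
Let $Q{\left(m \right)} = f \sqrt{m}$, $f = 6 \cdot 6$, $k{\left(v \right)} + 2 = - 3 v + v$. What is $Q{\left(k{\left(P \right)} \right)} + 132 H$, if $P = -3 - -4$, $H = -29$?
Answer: $-3828 + 72 i \approx -3828.0 + 72.0 i$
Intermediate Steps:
$P = 1$ ($P = -3 + 4 = 1$)
$k{\left(v \right)} = -2 - 2 v$ ($k{\left(v \right)} = -2 + \left(- 3 v + v\right) = -2 - 2 v$)
$f = 36$
$Q{\left(m \right)} = 36 \sqrt{m}$
$Q{\left(k{\left(P \right)} \right)} + 132 H = 36 \sqrt{-2 - 2} + 132 \left(-29\right) = 36 \sqrt{-2 - 2} - 3828 = 36 \sqrt{-4} - 3828 = 36 \cdot 2 i - 3828 = 72 i - 3828 = -3828 + 72 i$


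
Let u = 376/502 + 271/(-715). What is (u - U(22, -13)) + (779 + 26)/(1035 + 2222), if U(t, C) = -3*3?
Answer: 5621388413/584517505 ≈ 9.6171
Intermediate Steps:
U(t, C) = -9
u = 66399/179465 (u = 376*(1/502) + 271*(-1/715) = 188/251 - 271/715 = 66399/179465 ≈ 0.36998)
(u - U(22, -13)) + (779 + 26)/(1035 + 2222) = (66399/179465 - 1*(-9)) + (779 + 26)/(1035 + 2222) = (66399/179465 + 9) + 805/3257 = 1681584/179465 + 805*(1/3257) = 1681584/179465 + 805/3257 = 5621388413/584517505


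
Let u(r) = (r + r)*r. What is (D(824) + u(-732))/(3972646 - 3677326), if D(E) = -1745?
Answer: 1069903/295320 ≈ 3.6229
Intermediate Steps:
u(r) = 2*r² (u(r) = (2*r)*r = 2*r²)
(D(824) + u(-732))/(3972646 - 3677326) = (-1745 + 2*(-732)²)/(3972646 - 3677326) = (-1745 + 2*535824)/295320 = (-1745 + 1071648)*(1/295320) = 1069903*(1/295320) = 1069903/295320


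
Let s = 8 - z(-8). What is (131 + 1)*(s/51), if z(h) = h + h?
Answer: 1056/17 ≈ 62.118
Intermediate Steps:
z(h) = 2*h
s = 24 (s = 8 - 2*(-8) = 8 - 1*(-16) = 8 + 16 = 24)
(131 + 1)*(s/51) = (131 + 1)*(24/51) = 132*(24*(1/51)) = 132*(8/17) = 1056/17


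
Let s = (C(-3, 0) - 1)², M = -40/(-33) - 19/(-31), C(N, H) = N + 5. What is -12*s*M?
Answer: -7468/341 ≈ -21.900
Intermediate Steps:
C(N, H) = 5 + N
M = 1867/1023 (M = -40*(-1/33) - 19*(-1/31) = 40/33 + 19/31 = 1867/1023 ≈ 1.8250)
s = 1 (s = ((5 - 3) - 1)² = (2 - 1)² = 1² = 1)
-12*s*M = -12*1867/1023 = -7468/341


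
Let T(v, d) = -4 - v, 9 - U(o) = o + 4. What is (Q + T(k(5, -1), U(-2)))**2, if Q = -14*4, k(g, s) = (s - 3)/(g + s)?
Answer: 3481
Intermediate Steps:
k(g, s) = (-3 + s)/(g + s)
U(o) = 5 - o (U(o) = 9 - (o + 4) = 9 - (4 + o) = 9 + (-4 - o) = 5 - o)
Q = -56
(Q + T(k(5, -1), U(-2)))**2 = (-56 + (-4 - (-3 - 1)/(5 - 1)))**2 = (-56 + (-4 - (-4)/4))**2 = (-56 + (-4 - 1*(-1)))**2 = (-56 + (-4 + 1))**2 = (-56 - 3)**2 = (-59)**2 = 3481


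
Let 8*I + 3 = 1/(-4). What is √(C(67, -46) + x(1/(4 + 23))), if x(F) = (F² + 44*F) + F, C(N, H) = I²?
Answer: √1368385/864 ≈ 1.3539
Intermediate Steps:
I = -13/32 (I = -3/8 + (1/(-4))/8 = -3/8 + (1*(-¼))/8 = -3/8 + (⅛)*(-¼) = -3/8 - 1/32 = -13/32 ≈ -0.40625)
C(N, H) = 169/1024 (C(N, H) = (-13/32)² = 169/1024)
x(F) = F² + 45*F
√(C(67, -46) + x(1/(4 + 23))) = √(169/1024 + (45 + 1/(4 + 23))/(4 + 23)) = √(169/1024 + (45 + 1/27)/27) = √(169/1024 + (1/27)*(1216/27)) = √(169/1024 + 1216/729) = √(1368385/746496) = √1368385/864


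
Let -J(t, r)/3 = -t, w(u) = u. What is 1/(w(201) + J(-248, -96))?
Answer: -1/543 ≈ -0.0018416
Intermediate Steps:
J(t, r) = 3*t (J(t, r) = -(-3)*t = 3*t)
1/(w(201) + J(-248, -96)) = 1/(201 + 3*(-248)) = 1/(201 - 744) = 1/(-543) = -1/543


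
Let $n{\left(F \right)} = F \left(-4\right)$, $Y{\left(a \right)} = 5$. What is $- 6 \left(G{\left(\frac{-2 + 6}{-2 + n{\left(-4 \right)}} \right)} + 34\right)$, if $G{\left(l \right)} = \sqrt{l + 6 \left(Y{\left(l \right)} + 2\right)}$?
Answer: $-204 - \frac{12 \sqrt{518}}{7} \approx -243.02$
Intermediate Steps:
$n{\left(F \right)} = - 4 F$
$G{\left(l \right)} = \sqrt{42 + l}$ ($G{\left(l \right)} = \sqrt{l + 6 \left(5 + 2\right)} = \sqrt{l + 6 \cdot 7} = \sqrt{l + 42} = \sqrt{42 + l}$)
$- 6 \left(G{\left(\frac{-2 + 6}{-2 + n{\left(-4 \right)}} \right)} + 34\right) = - 6 \left(\sqrt{42 + \frac{-2 + 6}{-2 - -16}} + 34\right) = - 6 \left(\sqrt{42 + \frac{4}{-2 + 16}} + 34\right) = - 6 \left(\sqrt{42 + \frac{4}{14}} + 34\right) = - 6 \left(\sqrt{42 + 4 \cdot \frac{1}{14}} + 34\right) = - 6 \left(\sqrt{42 + \frac{2}{7}} + 34\right) = - 6 \left(\sqrt{\frac{296}{7}} + 34\right) = - 6 \left(\frac{2 \sqrt{518}}{7} + 34\right) = - 6 \left(34 + \frac{2 \sqrt{518}}{7}\right) = -204 - \frac{12 \sqrt{518}}{7}$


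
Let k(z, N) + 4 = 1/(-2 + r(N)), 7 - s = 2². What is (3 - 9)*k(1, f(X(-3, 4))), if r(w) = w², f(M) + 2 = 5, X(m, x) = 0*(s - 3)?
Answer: 162/7 ≈ 23.143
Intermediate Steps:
s = 3 (s = 7 - 1*2² = 7 - 1*4 = 7 - 4 = 3)
X(m, x) = 0 (X(m, x) = 0*(3 - 3) = 0*0 = 0)
f(M) = 3 (f(M) = -2 + 5 = 3)
k(z, N) = -4 + 1/(-2 + N²)
(3 - 9)*k(1, f(X(-3, 4))) = (3 - 9)*((9 - 4*3²)/(-2 + 3²)) = -6*(9 - 4*9)/(-2 + 9) = -6*(9 - 36)/7 = -6*(-27)/7 = -6*(-27/7) = 162/7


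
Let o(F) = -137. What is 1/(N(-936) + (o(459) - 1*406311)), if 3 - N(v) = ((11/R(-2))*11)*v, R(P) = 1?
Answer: -1/293189 ≈ -3.4108e-6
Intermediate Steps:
N(v) = 3 - 121*v (N(v) = 3 - (11/1)*11*v = 3 - (11*1)*11*v = 3 - 11*11*v = 3 - 121*v)
1/(N(-936) + (o(459) - 1*406311)) = 1/((3 - 121*(-936)) + (-137 - 1*406311)) = 1/((3 + 113256) + (-137 - 406311)) = 1/(113259 - 406448) = 1/(-293189) = -1/293189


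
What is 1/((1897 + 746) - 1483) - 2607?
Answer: -3024119/1160 ≈ -2607.0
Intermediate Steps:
1/((1897 + 746) - 1483) - 2607 = 1/(2643 - 1483) - 2607 = 1/1160 - 2607 = -3024119/1160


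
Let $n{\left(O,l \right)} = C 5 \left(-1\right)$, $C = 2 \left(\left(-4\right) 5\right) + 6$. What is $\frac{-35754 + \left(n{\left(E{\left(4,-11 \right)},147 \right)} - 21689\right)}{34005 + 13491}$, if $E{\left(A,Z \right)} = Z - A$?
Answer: $- \frac{19091}{15832} \approx -1.2058$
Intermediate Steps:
$C = -34$ ($C = 2 \left(-20\right) + 6 = -40 + 6 = -34$)
$n{\left(O,l \right)} = 170$ ($n{\left(O,l \right)} = \left(-34\right) 5 \left(-1\right) = \left(-170\right) \left(-1\right) = 170$)
$\frac{-35754 + \left(n{\left(E{\left(4,-11 \right)},147 \right)} - 21689\right)}{34005 + 13491} = \frac{-35754 + \left(170 - 21689\right)}{34005 + 13491} = \frac{-35754 - 21519}{47496} = \left(-57273\right) \frac{1}{47496} = - \frac{19091}{15832}$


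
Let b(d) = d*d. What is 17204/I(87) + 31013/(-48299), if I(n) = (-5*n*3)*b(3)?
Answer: -1195183681/567271755 ≈ -2.1069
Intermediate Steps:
b(d) = d**2
I(n) = -135*n (I(n) = (-5*n*3)*3**2 = -15*n*9 = -135*n)
17204/I(87) + 31013/(-48299) = 17204/((-135*87)) + 31013/(-48299) = 17204/(-11745) + 31013*(-1/48299) = 17204*(-1/11745) - 31013/48299 = -17204/11745 - 31013/48299 = -1195183681/567271755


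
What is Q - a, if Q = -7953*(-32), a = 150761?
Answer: 103735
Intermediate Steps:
Q = 254496
Q - a = 254496 - 1*150761 = 254496 - 150761 = 103735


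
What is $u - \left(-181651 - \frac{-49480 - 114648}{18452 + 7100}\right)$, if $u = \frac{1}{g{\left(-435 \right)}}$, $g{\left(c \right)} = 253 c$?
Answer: $\frac{31925457539798}{175757835} \approx 1.8164 \cdot 10^{5}$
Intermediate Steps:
$u = - \frac{1}{110055}$ ($u = \frac{1}{253 \left(-435\right)} = \frac{1}{-110055} = - \frac{1}{110055} \approx -9.0864 \cdot 10^{-6}$)
$u - \left(-181651 - \frac{-49480 - 114648}{18452 + 7100}\right) = - \frac{1}{110055} - \left(-181651 - \frac{-49480 - 114648}{18452 + 7100}\right) = - \frac{1}{110055} - \left(-181651 - - \frac{164128}{25552}\right) = - \frac{1}{110055} - \left(-181651 - \left(-164128\right) \frac{1}{25552}\right) = - \frac{1}{110055} - \left(-181651 - - \frac{10258}{1597}\right) = - \frac{1}{110055} - \left(-181651 + \frac{10258}{1597}\right) = - \frac{1}{110055} - - \frac{290086389}{1597} = - \frac{1}{110055} + \frac{290086389}{1597} = \frac{31925457539798}{175757835}$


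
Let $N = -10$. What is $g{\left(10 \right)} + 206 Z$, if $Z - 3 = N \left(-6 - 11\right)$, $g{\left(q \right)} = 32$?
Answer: $35670$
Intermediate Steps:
$Z = 173$ ($Z = 3 - 10 \left(-6 - 11\right) = 3 - -170 = 3 + 170 = 173$)
$g{\left(10 \right)} + 206 Z = 32 + 206 \cdot 173 = 32 + 35638 = 35670$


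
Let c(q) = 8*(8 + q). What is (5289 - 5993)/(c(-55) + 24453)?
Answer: -704/24077 ≈ -0.029240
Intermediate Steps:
c(q) = 64 + 8*q
(5289 - 5993)/(c(-55) + 24453) = (5289 - 5993)/((64 + 8*(-55)) + 24453) = -704/((64 - 440) + 24453) = -704/(-376 + 24453) = -704/24077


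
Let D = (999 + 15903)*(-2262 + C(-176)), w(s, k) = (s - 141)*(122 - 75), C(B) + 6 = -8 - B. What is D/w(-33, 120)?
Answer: 5915700/1363 ≈ 4340.2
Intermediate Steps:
C(B) = -14 - B (C(B) = -6 + (-8 - B) = -14 - B)
w(s, k) = -6627 + 47*s (w(s, k) = (-141 + s)*47 = -6627 + 47*s)
D = -35494200 (D = (999 + 15903)*(-2262 + (-14 - 1*(-176))) = 16902*(-2262 + (-14 + 176)) = 16902*(-2262 + 162) = 16902*(-2100) = -35494200)
D/w(-33, 120) = -35494200/(-6627 + 47*(-33)) = -35494200/(-6627 - 1551) = -35494200/(-8178) = -35494200*(-1/8178) = 5915700/1363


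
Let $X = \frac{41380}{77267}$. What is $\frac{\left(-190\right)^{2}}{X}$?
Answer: $\frac{139466935}{2069} \approx 67408.0$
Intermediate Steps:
$X = \frac{41380}{77267}$ ($X = 41380 \cdot \frac{1}{77267} = \frac{41380}{77267} \approx 0.53555$)
$\frac{\left(-190\right)^{2}}{X} = \frac{\left(-190\right)^{2}}{\frac{41380}{77267}} = 36100 \cdot \frac{77267}{41380} = \frac{139466935}{2069}$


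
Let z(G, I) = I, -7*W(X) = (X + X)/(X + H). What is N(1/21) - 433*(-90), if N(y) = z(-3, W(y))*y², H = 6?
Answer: 15278149528/392049 ≈ 38970.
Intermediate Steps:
W(X) = -2*X/(7*(6 + X)) (W(X) = -(X + X)/(7*(X + 6)) = -2*X/(7*(6 + X)))
N(y) = -2*y³/(42 + 7*y) (N(y) = (-2*y/(42 + 7*y))*y² = -2*y³/(42 + 7*y))
N(1/21) - 433*(-90) = -2*(1/21)³/(42 + 7/21) - 433*(-90) = -2*(1/21)³/(42 + 7*(1/21)) + 38970 = -2*1/9261/(42 + ⅓) + 38970 = -2*1/9261/127/3 + 38970 = -2*1/9261*3/127 + 38970 = -2/392049 + 38970 = 15278149528/392049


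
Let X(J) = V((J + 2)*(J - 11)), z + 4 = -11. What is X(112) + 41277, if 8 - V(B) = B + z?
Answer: 29786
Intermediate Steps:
z = -15 (z = -4 - 11 = -15)
V(B) = 23 - B (V(B) = 8 - (B - 15) = 8 - (-15 + B) = 8 + (15 - B) = 23 - B)
X(J) = 23 - (-11 + J)*(2 + J) (X(J) = 23 - (J + 2)*(J - 11) = 23 - (2 + J)*(-11 + J) = 23 - (-11 + J)*(2 + J))
X(112) + 41277 = (45 - 1*112² + 9*112) + 41277 = (45 - 1*12544 + 1008) + 41277 = (45 - 12544 + 1008) + 41277 = -11491 + 41277 = 29786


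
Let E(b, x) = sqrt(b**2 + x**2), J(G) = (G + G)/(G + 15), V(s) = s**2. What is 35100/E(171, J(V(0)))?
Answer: 3900/19 ≈ 205.26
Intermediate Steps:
J(G) = 2*G/(15 + G) (J(G) = (2*G)/(15 + G) = 2*G/(15 + G))
35100/E(171, J(V(0))) = 35100/(sqrt(171**2 + (2*0**2/(15 + 0**2))**2)) = 35100/(sqrt(29241 + (2*0/(15 + 0))**2)) = 35100/(sqrt(29241 + (2*0/15)**2)) = 35100/(sqrt(29241 + (2*0*(1/15))**2)) = 35100/(sqrt(29241 + 0**2)) = 35100/(sqrt(29241 + 0)) = 35100/(sqrt(29241)) = 35100/171 = 35100*(1/171) = 3900/19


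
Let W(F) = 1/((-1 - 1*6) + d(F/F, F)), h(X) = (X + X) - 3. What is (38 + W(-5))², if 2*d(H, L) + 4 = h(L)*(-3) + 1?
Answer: 175561/121 ≈ 1450.9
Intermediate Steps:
h(X) = -3 + 2*X (h(X) = 2*X - 3 = -3 + 2*X)
d(H, L) = 3 - 3*L (d(H, L) = -2 + ((-3 + 2*L)*(-3) + 1)/2 = -2 + ((9 - 6*L) + 1)/2 = -2 + (10 - 6*L)/2 = -2 + (5 - 3*L) = 3 - 3*L)
W(F) = 1/(-4 - 3*F) (W(F) = 1/((-1 - 1*6) + (3 - 3*F)) = 1/((-1 - 6) + (3 - 3*F)) = 1/(-7 + (3 - 3*F)) = 1/(-4 - 3*F))
(38 + W(-5))² = (38 - 1/(4 + 3*(-5)))² = (38 - 1/(4 - 15))² = (38 - 1/(-11))² = (38 - 1*(-1/11))² = (38 + 1/11)² = (419/11)² = 175561/121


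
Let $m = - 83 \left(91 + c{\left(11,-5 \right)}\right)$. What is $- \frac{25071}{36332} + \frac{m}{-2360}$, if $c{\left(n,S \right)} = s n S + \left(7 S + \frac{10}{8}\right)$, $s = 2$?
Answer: $- \frac{218238139}{85743520} \approx -2.5452$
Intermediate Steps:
$c{\left(n,S \right)} = \frac{5}{4} + 7 S + 2 S n$ ($c{\left(n,S \right)} = 2 n S + \left(7 S + \frac{10}{8}\right) = 2 S n + \left(7 S + 10 \cdot \frac{1}{8}\right) = 2 S n + \left(7 S + \frac{5}{4}\right) = 2 S n + \left(\frac{5}{4} + 7 S\right) = \frac{5}{4} + 7 S + 2 S n$)
$m = \frac{17513}{4}$ ($m = - 83 \left(91 + \left(\frac{5}{4} + 7 \left(-5\right) + 2 \left(-5\right) 11\right)\right) = - 83 \left(91 - \frac{575}{4}\right) = \left(-83\right) \left(- \frac{211}{4}\right) = \frac{17513}{4} \approx 4378.3$)
$- \frac{25071}{36332} + \frac{m}{-2360} = - \frac{25071}{36332} + \frac{17513}{4 \left(-2360\right)} = \left(-25071\right) \frac{1}{36332} + \frac{17513}{4} \left(- \frac{1}{2360}\right) = - \frac{25071}{36332} - \frac{17513}{9440} = - \frac{218238139}{85743520}$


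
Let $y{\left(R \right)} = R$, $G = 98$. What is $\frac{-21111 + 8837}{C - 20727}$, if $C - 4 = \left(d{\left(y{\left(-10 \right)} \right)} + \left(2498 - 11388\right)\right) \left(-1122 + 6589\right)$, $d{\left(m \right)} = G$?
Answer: $\frac{646}{2530873} \approx 0.00025525$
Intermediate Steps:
$d{\left(m \right)} = 98$
$C = -48065860$ ($C = 4 + \left(98 + \left(2498 - 11388\right)\right) \left(-1122 + 6589\right) = 4 + \left(98 + \left(2498 - 11388\right)\right) 5467 = 4 + \left(98 - 8890\right) 5467 = 4 - 48065864 = -48065860$)
$\frac{-21111 + 8837}{C - 20727} = \frac{-21111 + 8837}{-48065860 - 20727} = - \frac{12274}{-48065860 + \left(-24680 + 3953\right)} = - \frac{12274}{-48065860 - 20727} = - \frac{12274}{-48086587} = \left(-12274\right) \left(- \frac{1}{48086587}\right) = \frac{646}{2530873}$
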